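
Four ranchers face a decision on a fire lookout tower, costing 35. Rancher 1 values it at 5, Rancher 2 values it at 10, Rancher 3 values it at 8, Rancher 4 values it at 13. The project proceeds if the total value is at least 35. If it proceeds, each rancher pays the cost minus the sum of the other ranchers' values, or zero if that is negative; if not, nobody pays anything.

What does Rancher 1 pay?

Total value 36 ≥ cost 35, so the project is built.
The other ranchers' values sum to 31.
Cost minus that sum is 35 - 31 = 4.

4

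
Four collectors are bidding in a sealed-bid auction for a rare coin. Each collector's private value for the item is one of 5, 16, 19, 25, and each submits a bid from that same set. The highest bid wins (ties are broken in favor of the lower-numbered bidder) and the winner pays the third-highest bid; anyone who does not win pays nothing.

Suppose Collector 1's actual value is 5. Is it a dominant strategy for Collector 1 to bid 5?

Check each profile of the others' bids and compare truth against every alternative bid.
Others bid (5, 16, 16): truth gives 0, best alternative gives -11.
Others bid (16, 5, 16): truth gives 0, best alternative gives -11.
Others bid (16, 16, 5): truth gives 0, best alternative gives -11.
Others bid (16, 16, 16): truth gives 0, best alternative gives -11.
Others bid (5, 5, 5): truth gives 0, best alternative gives 0.
Others bid (5, 5, 16): truth gives 0, best alternative gives 0.
(Remaining 58 profiles checked similarly; truth is weakly best in each.)
In every case the truthful bid is at least as good as any alternative, so it is a dominant strategy.

Yes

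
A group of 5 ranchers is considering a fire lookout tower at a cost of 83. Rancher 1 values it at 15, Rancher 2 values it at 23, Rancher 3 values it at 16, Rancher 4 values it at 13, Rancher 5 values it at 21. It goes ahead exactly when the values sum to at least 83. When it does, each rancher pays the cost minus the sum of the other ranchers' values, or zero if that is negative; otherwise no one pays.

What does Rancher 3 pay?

11

Total value 88 ≥ cost 83, so the project is built.
The other ranchers' values sum to 72.
Cost minus that sum is 83 - 72 = 11.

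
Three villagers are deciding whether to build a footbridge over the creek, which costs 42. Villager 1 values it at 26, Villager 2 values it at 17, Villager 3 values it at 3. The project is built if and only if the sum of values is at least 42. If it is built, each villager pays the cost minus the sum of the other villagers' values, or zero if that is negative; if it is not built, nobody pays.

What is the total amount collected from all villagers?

35

Total value 46 ≥ cost 42, so it is built.
Villager 1: others sum to 20; max(0, 42 - 20) = 22.
Villager 2: others sum to 29; max(0, 42 - 29) = 13.
Villager 3: others sum to 43; max(0, 42 - 43) = 0.
Total collected = 22 + 13 + 0 = 35.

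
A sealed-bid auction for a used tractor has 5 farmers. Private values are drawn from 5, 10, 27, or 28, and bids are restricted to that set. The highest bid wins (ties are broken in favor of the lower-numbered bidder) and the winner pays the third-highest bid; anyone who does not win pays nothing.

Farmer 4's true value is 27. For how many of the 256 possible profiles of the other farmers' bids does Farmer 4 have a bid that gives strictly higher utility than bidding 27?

32

Others bid (5, 5, 5, 28): truth gives 0; bid 28 gives 22 > 0. Violating.
Others bid (5, 5, 10, 28): truth gives 0; bid 28 gives 17 > 0. Violating.
Others bid (5, 5, 27, 5): truth gives 0; bid 28 gives 22 > 0. Violating.
Others bid (5, 5, 27, 10): truth gives 0; bid 28 gives 17 > 0. Violating.
Others bid (5, 5, 5, 5): truth gives 22; no alternative beats it.
Others bid (5, 5, 5, 10): truth gives 22; no alternative beats it.
(Checking all 256 profiles: 32 have a profitable deviation, 224 do not.)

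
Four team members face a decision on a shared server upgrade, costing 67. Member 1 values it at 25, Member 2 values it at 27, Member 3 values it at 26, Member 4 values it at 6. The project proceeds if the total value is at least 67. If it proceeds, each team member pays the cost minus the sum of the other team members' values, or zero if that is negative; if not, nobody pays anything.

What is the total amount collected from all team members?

Total value 84 ≥ cost 67, so it is built.
Member 1: others sum to 59; max(0, 67 - 59) = 8.
Member 2: others sum to 57; max(0, 67 - 57) = 10.
Member 3: others sum to 58; max(0, 67 - 58) = 9.
Member 4: others sum to 78; max(0, 67 - 78) = 0.
Total collected = 8 + 10 + 9 + 0 = 27.

27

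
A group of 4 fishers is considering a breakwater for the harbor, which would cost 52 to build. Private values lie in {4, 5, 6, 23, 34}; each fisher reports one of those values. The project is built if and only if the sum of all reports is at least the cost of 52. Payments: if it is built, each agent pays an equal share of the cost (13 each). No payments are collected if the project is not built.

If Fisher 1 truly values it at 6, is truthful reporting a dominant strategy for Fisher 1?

Consider the case where Fisher 2 reports 6, Fisher 3 reports 6 and Fisher 4 reports 34.
Truthful report 6: project built, pays 13, utility 6 - 13 = -7.
Report 4 instead: project not built, utility 0.
Since 0 > -7, reporting 4 is strictly better here, so truthful reporting is not dominant.

No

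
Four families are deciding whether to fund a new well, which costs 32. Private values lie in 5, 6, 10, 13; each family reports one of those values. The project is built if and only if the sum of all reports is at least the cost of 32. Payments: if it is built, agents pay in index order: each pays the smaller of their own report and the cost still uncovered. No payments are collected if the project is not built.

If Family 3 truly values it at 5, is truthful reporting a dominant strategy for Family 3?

Yes

Check each profile of the others' reports and compare truth against every alternative report.
Others report (5, 10, 13): truth gives 0, best alternative gives -1.
Others report (5, 13, 10): truth gives 0, best alternative gives -1.
Others report (5, 13, 13): truth gives 0, best alternative gives -1.
Others report (6, 10, 10): truth gives 0, best alternative gives -1.
Others report (6, 10, 13): truth gives 0, best alternative gives -1.
Others report (6, 13, 10): truth gives 0, best alternative gives -1.
(Remaining 58 profiles checked similarly; truth is weakly best in each.)
In every case the truthful report is at least as good as any alternative, so it is a dominant strategy.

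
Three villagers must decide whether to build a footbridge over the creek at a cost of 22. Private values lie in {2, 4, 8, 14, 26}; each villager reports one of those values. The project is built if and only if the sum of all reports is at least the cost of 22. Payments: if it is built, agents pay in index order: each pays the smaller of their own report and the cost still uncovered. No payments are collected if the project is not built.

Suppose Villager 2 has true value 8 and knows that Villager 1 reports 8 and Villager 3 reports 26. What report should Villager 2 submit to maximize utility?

Report 2: project built, pays 2, utility 8 - 2 = 6.
Report 4: project built, pays 4, utility 8 - 4 = 4.
Report 8: project built, pays 8, utility 8 - 8 = 0.
Report 14: project built, pays 14, utility 8 - 14 = -6.
Report 26: project built, pays 14, utility 8 - 14 = -6.
The best choice is 2 with utility 6.

2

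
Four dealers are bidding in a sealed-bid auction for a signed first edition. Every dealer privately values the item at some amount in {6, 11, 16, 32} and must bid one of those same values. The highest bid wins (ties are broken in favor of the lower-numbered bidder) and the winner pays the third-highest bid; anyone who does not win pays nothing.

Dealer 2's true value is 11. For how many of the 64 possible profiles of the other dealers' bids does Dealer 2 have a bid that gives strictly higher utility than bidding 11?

6

Others bid (6, 6, 16): truth gives 0; bid 16 gives 5 > 0. Violating.
Others bid (6, 6, 32): truth gives 0; bid 32 gives 5 > 0. Violating.
Others bid (6, 16, 6): truth gives 0; bid 16 gives 5 > 0. Violating.
Others bid (6, 32, 6): truth gives 0; bid 32 gives 5 > 0. Violating.
Others bid (6, 6, 6): truth gives 5; no alternative beats it.
Others bid (6, 6, 11): truth gives 5; no alternative beats it.
(Checking all 64 profiles: 6 have a profitable deviation, 58 do not.)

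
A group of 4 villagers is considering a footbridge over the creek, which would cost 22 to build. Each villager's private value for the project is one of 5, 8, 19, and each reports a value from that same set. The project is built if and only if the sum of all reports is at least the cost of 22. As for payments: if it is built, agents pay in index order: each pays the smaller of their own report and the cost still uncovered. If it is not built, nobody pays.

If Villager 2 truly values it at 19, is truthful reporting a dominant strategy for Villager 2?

No

Consider the case where Villager 1 reports 5, Villager 3 reports 5 and Villager 4 reports 5.
Truthful report 19: project built, pays 17, utility 19 - 17 = 2.
Report 8 instead: project built, pays 8, utility 19 - 8 = 11.
Since 11 > 2, reporting 8 is strictly better here, so truthful reporting is not dominant.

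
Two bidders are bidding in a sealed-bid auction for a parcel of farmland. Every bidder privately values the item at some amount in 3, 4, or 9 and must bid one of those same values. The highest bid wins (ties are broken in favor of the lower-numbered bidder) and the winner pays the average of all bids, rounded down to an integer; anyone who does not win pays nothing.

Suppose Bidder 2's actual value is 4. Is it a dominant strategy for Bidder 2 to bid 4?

Check each profile of the others' bids and compare truth against every alternative bid.
Others bid (3): truth gives 1, best alternative gives 0.
Others bid (4): truth gives 0, best alternative gives 0.
Others bid (9): truth gives 0, best alternative gives 0.
In every case the truthful bid is at least as good as any alternative, so it is a dominant strategy.

Yes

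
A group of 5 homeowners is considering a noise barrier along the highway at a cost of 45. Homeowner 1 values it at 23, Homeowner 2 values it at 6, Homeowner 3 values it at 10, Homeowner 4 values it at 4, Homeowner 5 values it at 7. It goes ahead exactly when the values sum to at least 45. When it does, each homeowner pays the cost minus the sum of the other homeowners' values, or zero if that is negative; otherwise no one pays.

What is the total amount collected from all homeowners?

26

Total value 50 ≥ cost 45, so it is built.
Homeowner 1: others sum to 27; max(0, 45 - 27) = 18.
Homeowner 2: others sum to 44; max(0, 45 - 44) = 1.
Homeowner 3: others sum to 40; max(0, 45 - 40) = 5.
Homeowner 4: others sum to 46; max(0, 45 - 46) = 0.
Homeowner 5: others sum to 43; max(0, 45 - 43) = 2.
Total collected = 18 + 1 + 5 + 0 + 2 = 26.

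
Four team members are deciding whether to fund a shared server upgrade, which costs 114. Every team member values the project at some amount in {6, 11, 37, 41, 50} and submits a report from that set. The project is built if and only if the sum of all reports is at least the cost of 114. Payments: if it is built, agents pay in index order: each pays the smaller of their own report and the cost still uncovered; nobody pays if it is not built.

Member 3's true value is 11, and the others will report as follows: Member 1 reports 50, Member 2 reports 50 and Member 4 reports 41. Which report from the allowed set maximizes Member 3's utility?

6

Report 6: project built, pays 6, utility 11 - 6 = 5.
Report 11: project built, pays 11, utility 11 - 11 = 0.
Report 37: project built, pays 14, utility 11 - 14 = -3.
Report 41: project built, pays 14, utility 11 - 14 = -3.
Report 50: project built, pays 14, utility 11 - 14 = -3.
The best choice is 6 with utility 5.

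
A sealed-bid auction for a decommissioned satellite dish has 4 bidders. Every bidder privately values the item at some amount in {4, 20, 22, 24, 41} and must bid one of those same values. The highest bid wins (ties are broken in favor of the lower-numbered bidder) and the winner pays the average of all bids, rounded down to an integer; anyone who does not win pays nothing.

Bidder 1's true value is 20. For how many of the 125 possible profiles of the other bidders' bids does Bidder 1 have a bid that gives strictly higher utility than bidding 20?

31

Others bid (4, 4, 4): truth gives 12; bid 4 gives 16 > 12. Violating.
Others bid (4, 4, 22): truth gives 0; bid 22 gives 7 > 0. Violating.
Others bid (4, 4, 24): truth gives 0; bid 24 gives 6 > 0. Violating.
Others bid (4, 20, 22): truth gives 0; bid 22 gives 3 > 0. Violating.
Others bid (4, 4, 20): truth gives 8; no alternative beats it.
Others bid (4, 4, 41): truth gives 0; no alternative beats it.
(Checking all 125 profiles: 31 have a profitable deviation, 94 do not.)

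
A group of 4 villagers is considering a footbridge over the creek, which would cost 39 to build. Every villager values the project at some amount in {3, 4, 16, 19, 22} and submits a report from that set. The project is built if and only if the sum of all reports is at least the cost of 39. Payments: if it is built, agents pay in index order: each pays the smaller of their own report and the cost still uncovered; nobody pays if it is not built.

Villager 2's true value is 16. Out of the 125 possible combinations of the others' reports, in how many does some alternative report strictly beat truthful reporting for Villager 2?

81

Others report (3, 16, 16): truth gives 0; report 4 gives 12 > 0. Violating.
Others report (3, 16, 19): truth gives 0; report 3 gives 13 > 0. Violating.
Others report (3, 16, 22): truth gives 0; report 3 gives 13 > 0. Violating.
Others report (3, 19, 16): truth gives 0; report 3 gives 13 > 0. Violating.
Others report (3, 3, 3): truth gives 0; no alternative beats it.
Others report (3, 3, 4): truth gives 0; no alternative beats it.
(Checking all 125 profiles: 81 have a profitable deviation, 44 do not.)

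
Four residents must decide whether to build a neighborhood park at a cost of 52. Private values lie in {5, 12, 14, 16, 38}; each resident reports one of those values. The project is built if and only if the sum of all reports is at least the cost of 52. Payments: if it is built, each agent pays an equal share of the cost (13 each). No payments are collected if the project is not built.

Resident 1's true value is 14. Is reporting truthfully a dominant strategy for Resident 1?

Consider the case where Resident 2 reports 5, Resident 3 reports 5 and Resident 4 reports 5.
Truthful report 14: project not built, utility 0.
Report 38 instead: project built, pays 13, utility 14 - 13 = 1.
Since 1 > 0, reporting 38 is strictly better here, so truthful reporting is not dominant.

No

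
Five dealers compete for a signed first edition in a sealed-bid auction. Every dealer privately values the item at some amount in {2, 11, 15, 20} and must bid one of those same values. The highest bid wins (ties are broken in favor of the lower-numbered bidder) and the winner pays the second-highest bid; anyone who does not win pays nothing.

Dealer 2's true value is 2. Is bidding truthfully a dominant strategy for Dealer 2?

Yes

Check each profile of the others' bids and compare truth against every alternative bid.
Others bid (2, 2, 2, 11): truth gives 0, best alternative gives -9.
Others bid (2, 2, 11, 2): truth gives 0, best alternative gives -9.
Others bid (2, 2, 11, 11): truth gives 0, best alternative gives -9.
Others bid (2, 11, 2, 2): truth gives 0, best alternative gives -9.
Others bid (2, 11, 2, 11): truth gives 0, best alternative gives -9.
Others bid (2, 11, 11, 2): truth gives 0, best alternative gives -9.
(Remaining 250 profiles checked similarly; truth is weakly best in each.)
In every case the truthful bid is at least as good as any alternative, so it is a dominant strategy.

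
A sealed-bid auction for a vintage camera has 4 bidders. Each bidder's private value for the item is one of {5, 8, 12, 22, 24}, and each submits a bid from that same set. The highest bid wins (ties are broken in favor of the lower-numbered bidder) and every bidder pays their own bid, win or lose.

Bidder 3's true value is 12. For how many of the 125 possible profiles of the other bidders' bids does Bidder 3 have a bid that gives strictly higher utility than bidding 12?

Others bid (5, 5, 5): truth gives 0; bid 8 gives 4 > 0. Violating.
Others bid (5, 5, 8): truth gives 0; bid 8 gives 4 > 0. Violating.
Others bid (5, 5, 22): truth gives -12; bid 5 gives -5 > -12. Violating.
Others bid (5, 5, 24): truth gives -12; bid 5 gives -5 > -12. Violating.
Others bid (5, 5, 12): truth gives 0; no alternative beats it.
Others bid (5, 8, 5): truth gives 0; no alternative beats it.
(Checking all 125 profiles: 115 have a profitable deviation, 10 do not.)

115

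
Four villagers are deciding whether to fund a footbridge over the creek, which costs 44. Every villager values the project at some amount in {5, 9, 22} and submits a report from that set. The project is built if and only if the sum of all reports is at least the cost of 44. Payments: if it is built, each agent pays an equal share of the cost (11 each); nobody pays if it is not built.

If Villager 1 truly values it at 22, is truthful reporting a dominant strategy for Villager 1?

Check each profile of the others' reports and compare truth against every alternative report.
Others report (5, 5, 22): truth gives 11, best alternative gives 0.
Others report (5, 9, 9): truth gives 11, best alternative gives 0.
Others report (5, 22, 5): truth gives 11, best alternative gives 0.
Others report (9, 5, 9): truth gives 11, best alternative gives 0.
Others report (9, 9, 5): truth gives 11, best alternative gives 0.
Others report (9, 9, 9): truth gives 11, best alternative gives 0.
(Remaining 21 profiles checked similarly; truth is weakly best in each.)
In every case the truthful report is at least as good as any alternative, so it is a dominant strategy.

Yes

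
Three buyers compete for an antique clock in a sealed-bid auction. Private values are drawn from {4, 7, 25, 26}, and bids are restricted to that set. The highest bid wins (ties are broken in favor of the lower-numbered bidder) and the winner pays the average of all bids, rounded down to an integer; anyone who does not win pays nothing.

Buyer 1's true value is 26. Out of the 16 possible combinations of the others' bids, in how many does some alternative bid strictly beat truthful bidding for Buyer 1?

4

Others bid (4, 4): truth gives 15; bid 4 gives 22 > 15. Violating.
Others bid (4, 7): truth gives 14; bid 7 gives 20 > 14. Violating.
Others bid (7, 4): truth gives 14; bid 7 gives 20 > 14. Violating.
Others bid (7, 7): truth gives 13; bid 7 gives 19 > 13. Violating.
Others bid (4, 25): truth gives 8; no alternative beats it.
Others bid (4, 26): truth gives 8; no alternative beats it.
(Checking all 16 profiles: 4 have a profitable deviation, 12 do not.)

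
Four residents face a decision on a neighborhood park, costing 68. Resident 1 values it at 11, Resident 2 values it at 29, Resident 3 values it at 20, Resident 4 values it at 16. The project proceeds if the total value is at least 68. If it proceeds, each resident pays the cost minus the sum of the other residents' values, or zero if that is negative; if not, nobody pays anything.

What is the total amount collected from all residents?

44

Total value 76 ≥ cost 68, so it is built.
Resident 1: others sum to 65; max(0, 68 - 65) = 3.
Resident 2: others sum to 47; max(0, 68 - 47) = 21.
Resident 3: others sum to 56; max(0, 68 - 56) = 12.
Resident 4: others sum to 60; max(0, 68 - 60) = 8.
Total collected = 3 + 21 + 12 + 8 = 44.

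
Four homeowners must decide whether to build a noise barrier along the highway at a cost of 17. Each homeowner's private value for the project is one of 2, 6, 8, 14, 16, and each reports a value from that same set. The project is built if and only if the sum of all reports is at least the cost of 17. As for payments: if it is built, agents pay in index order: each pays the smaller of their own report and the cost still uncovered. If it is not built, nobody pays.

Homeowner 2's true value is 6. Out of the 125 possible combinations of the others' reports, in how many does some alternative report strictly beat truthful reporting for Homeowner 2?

Others report (2, 2, 14): truth gives 0; report 2 gives 4 > 0. Violating.
Others report (2, 2, 16): truth gives 0; report 2 gives 4 > 0. Violating.
Others report (2, 6, 8): truth gives 0; report 2 gives 4 > 0. Violating.
Others report (2, 6, 14): truth gives 0; report 2 gives 4 > 0. Violating.
Others report (2, 2, 2): truth gives 0; no alternative beats it.
Others report (2, 2, 6): truth gives 0; no alternative beats it.
(Checking all 125 profiles: 90 have a profitable deviation, 35 do not.)

90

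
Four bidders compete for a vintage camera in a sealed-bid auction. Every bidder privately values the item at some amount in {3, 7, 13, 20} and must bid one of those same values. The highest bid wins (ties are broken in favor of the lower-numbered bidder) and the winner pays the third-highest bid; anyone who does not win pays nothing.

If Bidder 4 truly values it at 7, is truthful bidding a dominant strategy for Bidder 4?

Consider the case where Bidder 1 bids 3, Bidder 2 bids 3 and Bidder 3 bids 7.
Truthful bid 7: loses, pays 0, utility 0.
Bid 13 instead: wins, pays 3, utility 7 - 3 = 4.
Since 4 > 0, bidding 13 is strictly better here, so truthful bidding is not dominant.

No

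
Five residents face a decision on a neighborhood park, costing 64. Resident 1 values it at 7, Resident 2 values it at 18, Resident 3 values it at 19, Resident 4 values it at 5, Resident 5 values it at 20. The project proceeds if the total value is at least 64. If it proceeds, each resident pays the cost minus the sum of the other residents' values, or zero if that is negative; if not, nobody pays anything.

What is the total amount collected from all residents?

Total value 69 ≥ cost 64, so it is built.
Resident 1: others sum to 62; max(0, 64 - 62) = 2.
Resident 2: others sum to 51; max(0, 64 - 51) = 13.
Resident 3: others sum to 50; max(0, 64 - 50) = 14.
Resident 4: others sum to 64; max(0, 64 - 64) = 0.
Resident 5: others sum to 49; max(0, 64 - 49) = 15.
Total collected = 2 + 13 + 14 + 0 + 15 = 44.

44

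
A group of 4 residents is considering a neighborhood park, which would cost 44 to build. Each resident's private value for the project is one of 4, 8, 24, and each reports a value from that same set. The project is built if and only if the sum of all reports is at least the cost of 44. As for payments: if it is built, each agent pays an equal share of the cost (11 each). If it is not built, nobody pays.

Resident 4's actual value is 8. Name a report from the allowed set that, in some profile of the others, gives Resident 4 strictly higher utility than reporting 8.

Suppose Resident 1 reports 4, Resident 2 reports 8 and Resident 3 reports 24.
Report 8: project built, pays 11, utility 8 - 11 = -3.
Report 4: project not built, utility 0.
So reporting 4 beats truth here (0 > -3).

4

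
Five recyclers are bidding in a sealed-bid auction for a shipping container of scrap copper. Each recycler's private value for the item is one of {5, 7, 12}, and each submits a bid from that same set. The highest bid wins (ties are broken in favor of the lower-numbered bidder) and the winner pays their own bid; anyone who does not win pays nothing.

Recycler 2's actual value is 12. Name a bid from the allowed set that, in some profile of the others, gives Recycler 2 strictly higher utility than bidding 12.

7

Suppose Recycler 1 bids 5, Recycler 3 bids 5, Recycler 4 bids 5 and Recycler 5 bids 5.
Bid 12: wins, pays 12, utility 12 - 12 = 0.
Bid 7: wins, pays 7, utility 12 - 7 = 5.
So bidding 7 beats truth here (5 > 0).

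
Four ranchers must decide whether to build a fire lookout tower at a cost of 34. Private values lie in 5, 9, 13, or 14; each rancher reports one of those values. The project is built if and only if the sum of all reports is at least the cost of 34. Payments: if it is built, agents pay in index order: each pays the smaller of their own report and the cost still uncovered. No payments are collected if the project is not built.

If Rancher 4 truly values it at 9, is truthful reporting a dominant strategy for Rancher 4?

Check each profile of the others' reports and compare truth against every alternative report.
Others report (9, 13, 13): truth gives 9, best alternative gives 9.
Others report (9, 13, 14): truth gives 9, best alternative gives 9.
Others report (9, 14, 13): truth gives 9, best alternative gives 9.
Others report (9, 14, 14): truth gives 9, best alternative gives 9.
Others report (13, 9, 13): truth gives 9, best alternative gives 9.
Others report (13, 9, 14): truth gives 9, best alternative gives 9.
(Remaining 58 profiles checked similarly; truth is weakly best in each.)
In every case the truthful report is at least as good as any alternative, so it is a dominant strategy.

Yes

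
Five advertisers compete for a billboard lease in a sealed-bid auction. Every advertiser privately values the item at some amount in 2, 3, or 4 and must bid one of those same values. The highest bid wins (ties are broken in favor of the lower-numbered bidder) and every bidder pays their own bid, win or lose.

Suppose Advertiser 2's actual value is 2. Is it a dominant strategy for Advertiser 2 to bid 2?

No

Consider the case where Advertiser 1 bids 2, Advertiser 3 bids 2, Advertiser 4 bids 2 and Advertiser 5 bids 2.
Truthful bid 2: loses but pays 2, utility -2.
Bid 3 instead: wins, pays 3, utility 2 - 3 = -1.
Since -1 > -2, bidding 3 is strictly better here, so truthful bidding is not dominant.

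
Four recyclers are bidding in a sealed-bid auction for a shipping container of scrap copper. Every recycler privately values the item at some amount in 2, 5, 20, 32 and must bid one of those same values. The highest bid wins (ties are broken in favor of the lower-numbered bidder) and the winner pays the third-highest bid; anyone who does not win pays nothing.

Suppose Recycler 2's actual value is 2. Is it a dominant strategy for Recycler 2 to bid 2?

Yes

Check each profile of the others' bids and compare truth against every alternative bid.
Others bid (2, 5, 5): truth gives 0, best alternative gives -3.
Others bid (2, 2, 2): truth gives 0, best alternative gives 0.
Others bid (2, 2, 5): truth gives 0, best alternative gives 0.
Others bid (2, 2, 20): truth gives 0, best alternative gives 0.
Others bid (2, 2, 32): truth gives 0, best alternative gives 0.
Others bid (2, 5, 2): truth gives 0, best alternative gives 0.
(Remaining 58 profiles checked similarly; truth is weakly best in each.)
In every case the truthful bid is at least as good as any alternative, so it is a dominant strategy.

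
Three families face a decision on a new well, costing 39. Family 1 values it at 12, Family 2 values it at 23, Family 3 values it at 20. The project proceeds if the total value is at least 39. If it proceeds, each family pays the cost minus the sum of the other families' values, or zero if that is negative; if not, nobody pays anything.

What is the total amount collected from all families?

11

Total value 55 ≥ cost 39, so it is built.
Family 1: others sum to 43; max(0, 39 - 43) = 0.
Family 2: others sum to 32; max(0, 39 - 32) = 7.
Family 3: others sum to 35; max(0, 39 - 35) = 4.
Total collected = 0 + 7 + 4 = 11.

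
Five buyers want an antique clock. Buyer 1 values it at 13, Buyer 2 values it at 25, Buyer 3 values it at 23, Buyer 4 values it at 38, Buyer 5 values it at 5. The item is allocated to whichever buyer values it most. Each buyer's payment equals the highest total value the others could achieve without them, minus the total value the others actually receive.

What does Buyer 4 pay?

Buyer 4 has the highest value and receives the item.
Without Buyer 4, the item would go to the next-highest value, 25, so the others could achieve 25.
With Buyer 4 present and winning, the others receive nothing, so their total is 0.
Payment = 25 - 0 = 25.

25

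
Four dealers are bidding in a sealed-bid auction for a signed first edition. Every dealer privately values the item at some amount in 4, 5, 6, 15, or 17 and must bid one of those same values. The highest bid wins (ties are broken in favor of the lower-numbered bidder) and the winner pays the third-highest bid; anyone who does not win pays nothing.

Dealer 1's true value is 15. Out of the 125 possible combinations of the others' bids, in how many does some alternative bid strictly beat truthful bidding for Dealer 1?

27

Others bid (4, 4, 17): truth gives 0; bid 17 gives 11 > 0. Violating.
Others bid (4, 5, 17): truth gives 0; bid 17 gives 10 > 0. Violating.
Others bid (4, 6, 17): truth gives 0; bid 17 gives 9 > 0. Violating.
Others bid (4, 17, 4): truth gives 0; bid 17 gives 11 > 0. Violating.
Others bid (4, 4, 4): truth gives 11; no alternative beats it.
Others bid (4, 4, 5): truth gives 11; no alternative beats it.
(Checking all 125 profiles: 27 have a profitable deviation, 98 do not.)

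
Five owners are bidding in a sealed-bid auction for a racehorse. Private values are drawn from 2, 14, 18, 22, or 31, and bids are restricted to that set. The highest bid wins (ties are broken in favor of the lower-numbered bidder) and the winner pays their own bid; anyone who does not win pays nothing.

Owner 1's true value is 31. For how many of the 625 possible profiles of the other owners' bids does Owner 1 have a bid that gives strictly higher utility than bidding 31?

256

Others bid (2, 2, 2, 2): truth gives 0; bid 2 gives 29 > 0. Violating.
Others bid (2, 2, 2, 14): truth gives 0; bid 14 gives 17 > 0. Violating.
Others bid (2, 2, 2, 18): truth gives 0; bid 18 gives 13 > 0. Violating.
Others bid (2, 2, 2, 22): truth gives 0; bid 22 gives 9 > 0. Violating.
Others bid (2, 2, 2, 31): truth gives 0; no alternative beats it.
Others bid (2, 2, 14, 31): truth gives 0; no alternative beats it.
(Checking all 625 profiles: 256 have a profitable deviation, 369 do not.)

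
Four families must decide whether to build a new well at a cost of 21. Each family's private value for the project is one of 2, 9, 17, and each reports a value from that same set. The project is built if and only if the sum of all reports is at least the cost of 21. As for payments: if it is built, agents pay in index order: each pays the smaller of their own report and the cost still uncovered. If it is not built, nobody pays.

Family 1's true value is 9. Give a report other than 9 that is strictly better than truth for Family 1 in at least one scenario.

2

Suppose Family 2 reports 2, Family 3 reports 2 and Family 4 reports 17.
Report 9: project built, pays 9, utility 9 - 9 = 0.
Report 2: project built, pays 2, utility 9 - 2 = 7.
So reporting 2 beats truth here (7 > 0).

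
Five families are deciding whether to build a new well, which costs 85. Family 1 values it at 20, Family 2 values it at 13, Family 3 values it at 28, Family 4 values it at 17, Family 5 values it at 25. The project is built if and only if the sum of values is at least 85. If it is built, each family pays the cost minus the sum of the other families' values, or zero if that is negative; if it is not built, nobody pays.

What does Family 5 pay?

Total value 103 ≥ cost 85, so the project is built.
The other families' values sum to 78.
Cost minus that sum is 85 - 78 = 7.

7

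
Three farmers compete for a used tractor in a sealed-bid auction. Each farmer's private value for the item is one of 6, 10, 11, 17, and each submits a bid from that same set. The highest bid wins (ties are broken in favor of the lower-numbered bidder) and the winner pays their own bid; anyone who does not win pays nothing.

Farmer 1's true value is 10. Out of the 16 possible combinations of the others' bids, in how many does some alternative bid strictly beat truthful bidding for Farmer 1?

1

Others bid (6, 6): truth gives 0; bid 6 gives 4 > 0. Violating.
Others bid (6, 10): truth gives 0; no alternative beats it.
Others bid (6, 11): truth gives 0; no alternative beats it.
(Checking all 16 profiles: 1 has a profitable deviation, 15 do not.)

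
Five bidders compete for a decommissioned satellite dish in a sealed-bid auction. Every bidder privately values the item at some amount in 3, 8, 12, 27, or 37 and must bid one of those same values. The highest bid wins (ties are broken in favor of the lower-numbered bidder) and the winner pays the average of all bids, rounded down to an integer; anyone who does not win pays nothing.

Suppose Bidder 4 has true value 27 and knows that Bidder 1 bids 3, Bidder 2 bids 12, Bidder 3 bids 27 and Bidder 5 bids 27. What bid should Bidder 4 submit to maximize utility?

37

Bid 3: loses, pays 0, utility 0.
Bid 8: loses, pays 0, utility 0.
Bid 12: loses, pays 0, utility 0.
Bid 27: loses, pays 0, utility 0.
Bid 37: wins, pays 21, utility 27 - 21 = 6.
The best choice is 37 with utility 6.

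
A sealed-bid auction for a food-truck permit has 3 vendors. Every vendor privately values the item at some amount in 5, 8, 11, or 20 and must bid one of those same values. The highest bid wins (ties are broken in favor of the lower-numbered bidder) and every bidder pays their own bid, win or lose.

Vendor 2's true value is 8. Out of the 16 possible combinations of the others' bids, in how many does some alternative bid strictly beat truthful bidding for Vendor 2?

14

Others bid (5, 11): truth gives -8; bid 11 gives -3 > -8. Violating.
Others bid (5, 20): truth gives -8; bid 5 gives -5 > -8. Violating.
Others bid (8, 5): truth gives -8; bid 11 gives -3 > -8. Violating.
Others bid (8, 8): truth gives -8; bid 11 gives -3 > -8. Violating.
Others bid (5, 5): truth gives 0; no alternative beats it.
Others bid (5, 8): truth gives 0; no alternative beats it.
(Checking all 16 profiles: 14 have a profitable deviation, 2 do not.)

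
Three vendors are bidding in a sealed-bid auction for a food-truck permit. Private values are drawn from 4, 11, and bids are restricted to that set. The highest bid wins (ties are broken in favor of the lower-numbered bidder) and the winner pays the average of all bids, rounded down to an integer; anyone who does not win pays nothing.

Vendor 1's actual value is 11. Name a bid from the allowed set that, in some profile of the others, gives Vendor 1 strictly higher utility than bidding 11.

4

Suppose Vendor 2 bids 4 and Vendor 3 bids 4.
Bid 11: wins, pays 6, utility 11 - 6 = 5.
Bid 4: wins, pays 4, utility 11 - 4 = 7.
So bidding 4 beats truth here (7 > 5).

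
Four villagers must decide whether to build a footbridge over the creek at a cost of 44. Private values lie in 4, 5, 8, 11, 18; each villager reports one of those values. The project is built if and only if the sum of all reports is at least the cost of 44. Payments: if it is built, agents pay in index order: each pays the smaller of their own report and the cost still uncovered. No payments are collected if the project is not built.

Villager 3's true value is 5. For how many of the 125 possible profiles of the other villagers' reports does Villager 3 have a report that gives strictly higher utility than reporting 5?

16

Others report (4, 18, 18): truth gives 0; report 4 gives 1 > 0. Violating.
Others report (5, 18, 18): truth gives 0; report 4 gives 1 > 0. Violating.
Others report (8, 18, 18): truth gives 0; report 4 gives 1 > 0. Violating.
Others report (11, 11, 18): truth gives 0; report 4 gives 1 > 0. Violating.
Others report (4, 4, 4): truth gives 0; no alternative beats it.
Others report (4, 4, 5): truth gives 0; no alternative beats it.
(Checking all 125 profiles: 16 have a profitable deviation, 109 do not.)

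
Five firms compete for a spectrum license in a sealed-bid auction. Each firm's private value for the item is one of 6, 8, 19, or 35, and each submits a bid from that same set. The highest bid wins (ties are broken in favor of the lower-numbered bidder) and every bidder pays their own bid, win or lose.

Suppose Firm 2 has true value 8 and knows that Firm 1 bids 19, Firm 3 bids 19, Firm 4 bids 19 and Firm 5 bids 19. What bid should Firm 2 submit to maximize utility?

Bid 6: loses but pays 6, utility -6.
Bid 8: loses but pays 8, utility -8.
Bid 19: loses but pays 19, utility -19.
Bid 35: wins, pays 35, utility 8 - 35 = -27.
The best choice is 6 with utility -6.

6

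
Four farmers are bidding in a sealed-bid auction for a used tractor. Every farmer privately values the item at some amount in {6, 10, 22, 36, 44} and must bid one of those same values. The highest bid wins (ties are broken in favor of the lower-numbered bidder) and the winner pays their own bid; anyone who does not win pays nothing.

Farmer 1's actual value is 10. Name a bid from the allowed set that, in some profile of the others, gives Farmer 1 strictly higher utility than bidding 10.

Suppose Farmer 2 bids 6, Farmer 3 bids 6 and Farmer 4 bids 6.
Bid 10: wins, pays 10, utility 10 - 10 = 0.
Bid 6: wins, pays 6, utility 10 - 6 = 4.
So bidding 6 beats truth here (4 > 0).

6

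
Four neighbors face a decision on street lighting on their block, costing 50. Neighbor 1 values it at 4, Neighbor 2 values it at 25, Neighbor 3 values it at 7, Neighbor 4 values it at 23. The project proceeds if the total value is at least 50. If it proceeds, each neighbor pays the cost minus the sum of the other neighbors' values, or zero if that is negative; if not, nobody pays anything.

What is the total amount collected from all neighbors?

30

Total value 59 ≥ cost 50, so it is built.
Neighbor 1: others sum to 55; max(0, 50 - 55) = 0.
Neighbor 2: others sum to 34; max(0, 50 - 34) = 16.
Neighbor 3: others sum to 52; max(0, 50 - 52) = 0.
Neighbor 4: others sum to 36; max(0, 50 - 36) = 14.
Total collected = 0 + 16 + 0 + 14 = 30.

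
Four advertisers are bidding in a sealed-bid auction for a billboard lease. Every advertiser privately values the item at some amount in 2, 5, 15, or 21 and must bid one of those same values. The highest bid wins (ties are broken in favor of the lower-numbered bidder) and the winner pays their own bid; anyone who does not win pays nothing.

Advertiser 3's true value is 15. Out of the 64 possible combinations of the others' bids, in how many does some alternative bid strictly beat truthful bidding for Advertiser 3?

Others bid (2, 2, 2): truth gives 0; bid 5 gives 10 > 0. Violating.
Others bid (2, 2, 5): truth gives 0; bid 5 gives 10 > 0. Violating.
Others bid (2, 2, 15): truth gives 0; no alternative beats it.
Others bid (2, 2, 21): truth gives 0; no alternative beats it.
(Checking all 64 profiles: 2 have a profitable deviation, 62 do not.)

2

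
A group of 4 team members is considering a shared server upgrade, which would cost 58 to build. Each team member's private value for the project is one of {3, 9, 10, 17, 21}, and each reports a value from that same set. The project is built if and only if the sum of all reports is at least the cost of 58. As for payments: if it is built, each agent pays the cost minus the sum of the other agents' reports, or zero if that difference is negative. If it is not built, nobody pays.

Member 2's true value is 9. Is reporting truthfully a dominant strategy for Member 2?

Yes

Check each profile of the others' reports and compare truth against every alternative report.
Others report (17, 21, 21): truth gives 9, best alternative gives 9.
Others report (21, 17, 21): truth gives 9, best alternative gives 9.
Others report (21, 21, 17): truth gives 9, best alternative gives 9.
Others report (21, 21, 21): truth gives 9, best alternative gives 9.
Others report (17, 17, 21): truth gives 6, best alternative gives 6.
Others report (17, 21, 17): truth gives 6, best alternative gives 6.
(Remaining 119 profiles checked similarly; truth is weakly best in each.)
In every case the truthful report is at least as good as any alternative, so it is a dominant strategy.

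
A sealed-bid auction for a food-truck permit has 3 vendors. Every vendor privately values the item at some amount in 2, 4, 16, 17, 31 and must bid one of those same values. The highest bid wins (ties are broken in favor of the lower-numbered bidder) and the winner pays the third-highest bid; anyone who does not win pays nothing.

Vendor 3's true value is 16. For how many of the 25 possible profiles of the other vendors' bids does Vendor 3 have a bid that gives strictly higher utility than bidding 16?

Others bid (2, 16): truth gives 0; bid 17 gives 14 > 0. Violating.
Others bid (2, 17): truth gives 0; bid 31 gives 14 > 0. Violating.
Others bid (4, 16): truth gives 0; bid 17 gives 12 > 0. Violating.
Others bid (4, 17): truth gives 0; bid 31 gives 12 > 0. Violating.
Others bid (2, 2): truth gives 14; no alternative beats it.
Others bid (2, 4): truth gives 14; no alternative beats it.
(Checking all 25 profiles: 8 have a profitable deviation, 17 do not.)

8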